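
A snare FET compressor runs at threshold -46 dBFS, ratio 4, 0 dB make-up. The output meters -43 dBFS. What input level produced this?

-34 dBFS

The compressed level sits -43 − (-46) = 3 dB over threshold.
Before 4:1 compression the overshoot was 3 × 4 = 12 dB, so input = -46 + 12 = -34 dBFS.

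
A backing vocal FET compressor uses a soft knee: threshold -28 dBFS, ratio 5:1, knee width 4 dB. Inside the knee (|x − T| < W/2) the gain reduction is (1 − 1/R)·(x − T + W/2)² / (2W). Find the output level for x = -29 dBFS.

-29.1 dBFS

x − T + W/2 = -29 − (-28) + 2 = 1.
GR = (1 − 1/5) × 1² / 8 = 0.8 × 1 / 8 = 0.1 dB.
Output = -29 − 0.1 = -29.1 dBFS.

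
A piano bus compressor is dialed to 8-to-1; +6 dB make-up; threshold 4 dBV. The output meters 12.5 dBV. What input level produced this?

24 dBV

Remove make-up: 12.5 − 6 = 6.5 dBV.
That's 2.5 dB above the 4 dBV threshold.
Before 8:1 compression the overshoot was 2.5 × 8 = 20 dB, so input = 4 + 20 = 24 dBV.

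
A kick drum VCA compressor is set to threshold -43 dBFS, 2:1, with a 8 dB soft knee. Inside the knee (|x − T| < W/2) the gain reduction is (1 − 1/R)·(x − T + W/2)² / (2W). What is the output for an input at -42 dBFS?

x − T + W/2 = -42 − (-43) + 4 = 5.
GR = (1 − 1/2) × 5² / 16 = 0.5 × 25 / 16 = 0.78125 dB.
Output = -42 − 0.78125 = -42.78125 dBFS.

-42.78125 dBFS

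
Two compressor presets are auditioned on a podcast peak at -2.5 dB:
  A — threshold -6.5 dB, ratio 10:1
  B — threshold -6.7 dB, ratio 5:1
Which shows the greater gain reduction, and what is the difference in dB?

A, by 0.24 dB

A: GR = 4 − 4/10 = 3.6 dB.
B: GR = 4.2 − 4.2/5 = 3.36 dB.
A reduces 0.24 dB more.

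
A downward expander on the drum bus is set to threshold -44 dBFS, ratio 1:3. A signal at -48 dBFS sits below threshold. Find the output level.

Below threshold, a 1:3 expander applies gain = (3−1)×(T − x) of attenuation.
(3−1) × 4 = 8 dB, so output = -48 − 8 = -56 dBFS.

-56 dBFS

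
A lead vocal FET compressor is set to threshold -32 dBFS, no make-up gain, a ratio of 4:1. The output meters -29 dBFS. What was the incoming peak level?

-20 dBFS

That's 3 dB above the -32 dBFS threshold.
Undo the ratio: input overshoot = 3 × 4 = 12 dB, giving input = -20 dBFS.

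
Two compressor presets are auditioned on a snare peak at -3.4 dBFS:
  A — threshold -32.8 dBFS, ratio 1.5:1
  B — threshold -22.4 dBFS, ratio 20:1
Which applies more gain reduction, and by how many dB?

A: 29.4 dB over, compressed to 19.6 dB over, so 9.8 dB of GR.
B: 19 dB over, compressed to 0.95 dB over, so 18.05 dB of GR.
B applies 8.25 dB more gain reduction.

B, by 8.25 dB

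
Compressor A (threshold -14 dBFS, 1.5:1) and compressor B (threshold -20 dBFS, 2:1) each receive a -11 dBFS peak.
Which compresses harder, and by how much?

A: GR = 3 − 3/1.5 = 1 dB.
B: GR = 9 − 9/2 = 4.5 dB.
B applies 3.5 dB more gain reduction.

B, by 3.5 dB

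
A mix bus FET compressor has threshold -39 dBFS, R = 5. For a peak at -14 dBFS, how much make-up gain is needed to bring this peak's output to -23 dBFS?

Overshoot 25 dB → 25/5 = 5 dB after compression, so the compressed level is -39 + 5 = -34 dBFS.
Make-up = target − compressed = -23 − (-34) = 11 dB.

11 dB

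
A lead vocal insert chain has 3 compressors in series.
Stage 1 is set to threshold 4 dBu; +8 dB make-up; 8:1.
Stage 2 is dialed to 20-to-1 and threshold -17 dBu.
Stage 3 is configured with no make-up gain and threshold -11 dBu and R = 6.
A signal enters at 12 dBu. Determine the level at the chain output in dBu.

-15.5 dBu

Stage 1: overshoot 8 dB → 8/8 = 1 dB → 5 dBu; +8 dB make-up → 13 dBu.
Stage 2: overshoot 30 dB → 30/20 = 1.5 dB → -15.5 dBu.
Stage 3: below threshold (-15.5 ≤ -11); passes unchanged; output -15.5 dBu.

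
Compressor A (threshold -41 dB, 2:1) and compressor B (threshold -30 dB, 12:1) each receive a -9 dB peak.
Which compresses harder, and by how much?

A: 32 dB over, compressed to 16 dB over, so 16 dB of GR.
B: 21 dB over, compressed to 1.75 dB over, so 19.25 dB of GR.
B reduces 3.25 dB more.

B, by 3.25 dB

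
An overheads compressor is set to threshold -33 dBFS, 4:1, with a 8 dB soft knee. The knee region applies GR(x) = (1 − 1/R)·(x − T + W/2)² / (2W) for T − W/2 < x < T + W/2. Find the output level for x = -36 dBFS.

-36.046875 dBFS

x − T + W/2 = -36 − (-33) + 4 = 1.
GR = (1 − 1/4) × 1² / 16 = 0.75 × 1 / 16 = 0.046875 dB.
Output = -36 − 0.046875 = -36.046875 dBFS.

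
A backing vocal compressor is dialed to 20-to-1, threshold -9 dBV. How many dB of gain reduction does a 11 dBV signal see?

The signal is 20 dB above threshold.
After 20:1 compression the overshoot becomes 20/20 = 1 dB.
So the signal is attenuated by 20 − 1 = 19 dB.

19 dB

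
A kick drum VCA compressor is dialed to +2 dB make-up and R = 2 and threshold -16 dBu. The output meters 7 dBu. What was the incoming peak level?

26 dBu

Stripping the +2 dB make-up gives 5 dBu at the gain stage.
Post-compression overshoot = 5 − (-16) = 21 dB.
Undo the ratio: input overshoot = 21 × 2 = 42 dB, giving input = 26 dBu.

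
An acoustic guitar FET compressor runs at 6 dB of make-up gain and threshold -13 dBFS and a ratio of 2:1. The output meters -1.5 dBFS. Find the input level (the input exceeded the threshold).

Remove make-up: -1.5 − 6 = -7.5 dBFS.
The compressed level sits -7.5 − (-13) = 5.5 dB over threshold.
Undo the ratio: input overshoot = 5.5 × 2 = 11 dB, giving input = -2 dBFS.

-2 dBFS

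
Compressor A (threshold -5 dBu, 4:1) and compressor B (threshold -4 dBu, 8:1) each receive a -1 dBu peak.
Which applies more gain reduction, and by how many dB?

A: overshoot 4 dB → output overshoot 1 dB → GR 3 dB.
B: overshoot 3 dB → output overshoot 0.375 dB → GR 2.625 dB.
Difference: 0.375 dB in favour of A.

A, by 0.375 dB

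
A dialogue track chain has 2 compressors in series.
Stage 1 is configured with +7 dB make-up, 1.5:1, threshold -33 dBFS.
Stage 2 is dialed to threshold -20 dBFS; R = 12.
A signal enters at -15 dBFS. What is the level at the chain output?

Stage 1: -15 dBFS is 18 dB over -33 dBFS; at 1.5:1 that becomes 12 dB over, giving -21 dBFS; +7 dB make-up → -14 dBFS.
Stage 2: overshoot 6 dB → 6/12 = 0.5 dB → -19.5 dBFS.

-19.5 dBFS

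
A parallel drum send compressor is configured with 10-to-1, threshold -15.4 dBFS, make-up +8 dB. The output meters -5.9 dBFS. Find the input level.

Before make-up, the level was -5.9 − 8 = -13.9 dBFS.
That's 1.5 dB above the -15.4 dBFS threshold.
Input overshoot = R × output overshoot = 15 dB → input = -15.4 + 15 = -0.4 dBFS.

-0.4 dBFS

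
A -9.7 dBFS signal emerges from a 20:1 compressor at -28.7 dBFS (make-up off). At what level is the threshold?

Gain reduction = -9.7 − (-28.7) = 19 dB; output overshoot = GR / (R − 1) = 19 / 19 = 1 dB.
Threshold = output − output overshoot = -28.7 − 1 = -29.7 dBFS.

-29.7 dBFS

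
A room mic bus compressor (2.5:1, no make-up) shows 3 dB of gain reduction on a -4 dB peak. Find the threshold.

-9 dB

Gain reduction = -4 − (-7) = 3 dB; output overshoot = GR / (R − 1) = 3 / 1.5 = 2 dB.
Threshold = output − output overshoot = -7 − 2 = -9 dB.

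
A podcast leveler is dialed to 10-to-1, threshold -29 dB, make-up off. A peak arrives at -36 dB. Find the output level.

-36 dB is 7 dB below the -29 dB threshold, so no gain reduction is applied.
Output = input = -36 dB.

-36 dB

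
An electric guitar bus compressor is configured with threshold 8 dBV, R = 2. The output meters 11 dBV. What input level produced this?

That's 3 dB above the 8 dBV threshold.
Input overshoot = R × output overshoot = 6 dB → input = 8 + 6 = 14 dBV.

14 dBV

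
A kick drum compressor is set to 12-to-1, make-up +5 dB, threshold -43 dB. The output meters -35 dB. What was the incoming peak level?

-7 dB

Before make-up, the level was -35 − 5 = -40 dB.
The compressed level sits -40 − (-43) = 3 dB over threshold.
Undo the ratio: input overshoot = 3 × 12 = 36 dB, giving input = -7 dB.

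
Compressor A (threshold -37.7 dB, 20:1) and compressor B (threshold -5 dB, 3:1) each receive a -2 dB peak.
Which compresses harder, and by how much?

A, by 31.915 dB

A: 35.7 dB over, compressed to 1.785 dB over, so 33.915 dB of GR.
B: 3 dB over, compressed to 1 dB over, so 2 dB of GR.
A reduces 31.915 dB more.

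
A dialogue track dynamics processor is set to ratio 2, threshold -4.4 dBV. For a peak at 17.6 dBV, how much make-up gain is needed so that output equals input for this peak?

11 dB

The peak compresses to -4.4 + 22/2 = 6.6 dBV.
To reach 17.6 dBV requires 17.6 − 6.6 = 11 dB of make-up.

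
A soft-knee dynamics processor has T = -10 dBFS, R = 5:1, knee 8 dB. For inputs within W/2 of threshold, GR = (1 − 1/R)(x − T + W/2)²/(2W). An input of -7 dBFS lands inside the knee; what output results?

-9.45 dBFS

x − T + W/2 = -7 − (-10) + 4 = 7.
GR = (1 − 1/5) × 7² / 16 = 0.8 × 49 / 16 = 2.45 dB.
Output = -7 − 2.45 = -9.45 dBFS.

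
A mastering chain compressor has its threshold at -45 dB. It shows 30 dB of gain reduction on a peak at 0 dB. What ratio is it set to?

Input overshoot = 0 − (-45) = 45 dB.
Output overshoot = 45 − 30 = 15 dB.
Ratio = input overshoot / output overshoot = 45 / 15 = 3.

3:1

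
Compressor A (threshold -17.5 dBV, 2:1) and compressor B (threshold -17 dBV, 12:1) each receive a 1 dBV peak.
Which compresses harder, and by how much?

B, by 7.25 dB

A: GR = 18.5 − 18.5/2 = 9.25 dB.
B: GR = 18 − 18/12 = 16.5 dB.
B applies 7.25 dB more gain reduction.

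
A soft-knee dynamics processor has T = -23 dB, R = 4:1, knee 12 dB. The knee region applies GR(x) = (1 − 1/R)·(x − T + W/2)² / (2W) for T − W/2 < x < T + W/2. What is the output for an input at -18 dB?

x − T + W/2 = -18 − (-23) + 6 = 11.
GR = (1 − 1/4) × 11² / 24 = 0.75 × 121 / 24 = 3.78125 dB.
Output = -18 − 3.78125 = -21.78125 dB.

-21.78125 dB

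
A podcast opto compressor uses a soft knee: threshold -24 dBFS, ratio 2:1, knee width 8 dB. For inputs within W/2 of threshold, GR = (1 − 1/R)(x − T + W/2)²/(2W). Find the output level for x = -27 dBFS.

-27.03125 dBFS

x − T + W/2 = -27 − (-24) + 4 = 1.
GR = (1 − 1/2) × 1² / 16 = 0.5 × 1 / 16 = 0.03125 dB.
Output = -27 − 0.03125 = -27.03125 dBFS.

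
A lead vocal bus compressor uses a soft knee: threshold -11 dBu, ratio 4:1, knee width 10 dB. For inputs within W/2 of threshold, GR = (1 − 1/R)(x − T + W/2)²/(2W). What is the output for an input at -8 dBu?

-10.4 dBu

x − T + W/2 = -8 − (-11) + 5 = 8.
GR = (1 − 1/4) × 8² / 20 = 0.75 × 64 / 20 = 2.4 dB.
Output = -8 − 2.4 = -10.4 dBu.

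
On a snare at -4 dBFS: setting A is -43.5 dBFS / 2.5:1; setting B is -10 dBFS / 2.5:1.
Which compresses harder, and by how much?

A: 39.5 dB over, compressed to 15.8 dB over, so 23.7 dB of GR.
B: 6 dB over, compressed to 2.4 dB over, so 3.6 dB of GR.
Difference: 20.1 dB in favour of A.

A, by 20.1 dB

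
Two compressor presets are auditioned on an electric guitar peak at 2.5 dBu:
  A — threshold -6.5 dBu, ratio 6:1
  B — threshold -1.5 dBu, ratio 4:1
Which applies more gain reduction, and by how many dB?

A, by 4.5 dB

A: GR = 9 − 9/6 = 7.5 dB.
B: GR = 4 − 4/4 = 3 dB.
A reduces 4.5 dB more.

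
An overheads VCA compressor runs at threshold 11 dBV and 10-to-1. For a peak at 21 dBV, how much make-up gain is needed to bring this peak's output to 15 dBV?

3 dB

The peak compresses to 11 + 10/10 = 12 dBV.
To reach 15 dBV requires 15 − 12 = 3 dB of make-up.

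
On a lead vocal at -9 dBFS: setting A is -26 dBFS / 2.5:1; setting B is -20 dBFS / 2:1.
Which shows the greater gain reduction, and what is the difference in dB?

A, by 4.7 dB

A: 17 dB over, compressed to 6.8 dB over, so 10.2 dB of GR.
B: 11 dB over, compressed to 5.5 dB over, so 5.5 dB of GR.
Difference: 4.7 dB in favour of A.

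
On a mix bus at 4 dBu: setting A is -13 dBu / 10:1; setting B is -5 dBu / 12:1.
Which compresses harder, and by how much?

A, by 7.05 dB

A: 17 dB over, compressed to 1.7 dB over, so 15.3 dB of GR.
B: 9 dB over, compressed to 0.75 dB over, so 8.25 dB of GR.
A reduces 7.05 dB more.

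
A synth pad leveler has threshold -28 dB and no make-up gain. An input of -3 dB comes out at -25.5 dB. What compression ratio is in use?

Input overshoot = -3 − (-28) = 25 dB; output overshoot = -25.5 − (-28) = 2.5 dB.
Ratio = 25 / 2.5 = 10.

10:1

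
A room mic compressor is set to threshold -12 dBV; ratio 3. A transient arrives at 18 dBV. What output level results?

-2 dBV

Overshoot: 18 − (-12) = 30 dB.
3:1 compression reduces that to 30/3 = 10 dB over.
Output = -12 + 10 = -2 dBV.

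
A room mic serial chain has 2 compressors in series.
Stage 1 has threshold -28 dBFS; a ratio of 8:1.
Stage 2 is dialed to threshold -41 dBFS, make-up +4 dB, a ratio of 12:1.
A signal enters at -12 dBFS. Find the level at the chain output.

Stage 1: -12 dBFS is 16 dB over -28 dBFS; at 8:1 that becomes 2 dB over, giving -26 dBFS.
Stage 2: -26 dBFS is 15 dB over -41 dBFS; at 12:1 that becomes 1.25 dB over, giving -39.75 dBFS; +4 dB make-up → -35.75 dBFS.

-35.75 dBFS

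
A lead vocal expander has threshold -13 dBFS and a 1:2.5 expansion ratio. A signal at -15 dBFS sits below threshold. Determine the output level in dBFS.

Undershoot = (-13) − (-15) = 2 dB.
At 1:2.5, that expands to 5 dB under threshold.
Output = -13 − 5 = -18 dBFS.

-18 dBFS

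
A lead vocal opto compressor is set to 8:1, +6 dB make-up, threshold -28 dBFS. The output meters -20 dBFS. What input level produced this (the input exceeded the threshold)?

-12 dBFS

Stripping the +6 dB make-up gives -26 dBFS at the gain stage.
That's 2 dB above the -28 dBFS threshold.
Before 8:1 compression the overshoot was 2 × 8 = 16 dB, so input = -28 + 16 = -12 dBFS.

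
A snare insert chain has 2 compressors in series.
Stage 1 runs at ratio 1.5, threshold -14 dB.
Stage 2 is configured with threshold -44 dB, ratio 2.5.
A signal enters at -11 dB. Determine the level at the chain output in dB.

-31.2 dB

Stage 1: 3 dB above -14 dB, reduced 1.5:1 to 2 dB above → -12 dB.
Stage 2: overshoot 32 dB → 32/2.5 = 12.8 dB → -31.2 dB.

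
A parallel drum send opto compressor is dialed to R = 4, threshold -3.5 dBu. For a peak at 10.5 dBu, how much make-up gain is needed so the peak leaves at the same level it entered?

Without make-up, output = threshold + overshoot/4 = -3.5 + 3.5 = 0 dBu.
Gap to target: 10.5 dB.

10.5 dB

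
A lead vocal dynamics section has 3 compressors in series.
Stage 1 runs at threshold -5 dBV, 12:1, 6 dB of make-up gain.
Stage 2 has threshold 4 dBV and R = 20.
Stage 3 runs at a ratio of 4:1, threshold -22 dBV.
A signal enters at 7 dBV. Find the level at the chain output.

Stage 1: 7 dBV is 12 dB over -5 dBV; at 12:1 that becomes 1 dB over, giving -4 dBV; +6 dB make-up → 2 dBV.
Stage 2: below threshold (2 ≤ 4); passes unchanged; output 2 dBV.
Stage 3: 2 dBV is 24 dB over -22 dBV; at 4:1 that becomes 6 dB over, giving -16 dBV.

-16 dBV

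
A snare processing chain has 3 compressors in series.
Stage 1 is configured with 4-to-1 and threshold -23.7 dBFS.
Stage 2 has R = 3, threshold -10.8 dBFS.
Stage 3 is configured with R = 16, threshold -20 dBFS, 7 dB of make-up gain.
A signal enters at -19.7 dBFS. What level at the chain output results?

-15.7 dBFS

Stage 1: 4 dB above -23.7 dBFS, reduced 4:1 to 1 dB above → -22.7 dBFS.
Stage 2: below threshold (-22.7 ≤ -10.8); passes unchanged; output -22.7 dBFS.
Stage 3: -22.7 dBFS is at or below the -20 dBFS threshold — no compression; make-up brings it to -15.7 dBFS.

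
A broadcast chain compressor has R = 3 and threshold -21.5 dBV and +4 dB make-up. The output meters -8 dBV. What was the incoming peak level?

7 dBV

Stripping the +4 dB make-up gives -12 dBV at the gain stage.
That's 9.5 dB above the -21.5 dBV threshold.
Input overshoot = R × output overshoot = 28.5 dB → input = -21.5 + 28.5 = 7 dBV.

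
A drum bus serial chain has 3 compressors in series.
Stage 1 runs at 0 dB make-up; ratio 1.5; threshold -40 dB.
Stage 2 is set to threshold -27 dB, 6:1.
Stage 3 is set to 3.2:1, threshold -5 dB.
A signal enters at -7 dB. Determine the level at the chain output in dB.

Stage 1: -7 dB is 33 dB over -40 dB; at 1.5:1 that becomes 22 dB over, giving -18 dB.
Stage 2: 9 dB above -27 dB, reduced 6:1 to 1.5 dB above → -25.5 dB.
Stage 3: -25.5 dB ≤ -5 dB, so stage 3 doesn't engage; output -25.5 dB.

-25.5 dB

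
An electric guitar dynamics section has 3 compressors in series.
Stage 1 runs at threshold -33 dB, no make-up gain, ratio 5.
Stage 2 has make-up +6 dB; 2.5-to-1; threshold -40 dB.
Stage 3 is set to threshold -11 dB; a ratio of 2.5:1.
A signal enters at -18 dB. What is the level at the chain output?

-30 dB

Stage 1: overshoot 15 dB → 15/5 = 3 dB → -30 dB.
Stage 2: -30 dB is 10 dB over -40 dB; at 2.5:1 that becomes 4 dB over, giving -36 dB; +6 dB make-up → -30 dB.
Stage 3: below threshold (-30 ≤ -11); passes unchanged; output -30 dB.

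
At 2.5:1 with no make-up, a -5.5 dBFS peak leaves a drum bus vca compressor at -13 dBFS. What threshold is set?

-18 dBFS

Let T be the threshold. Output overshoot = (input overshoot)/R, so -13 − T = (-5.5 − T)/2.5.
2.5·(-13 − T) = -5.5 − T → 1.5·T = -32.5 − (-5.5) = -27.
T = -27/1.5 = -18 dBFS.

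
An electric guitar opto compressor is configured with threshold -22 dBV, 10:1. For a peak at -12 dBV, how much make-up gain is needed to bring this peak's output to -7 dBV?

14 dB

Overshoot 10 dB → 10/10 = 1 dB after compression, so the compressed level is -22 + 1 = -21 dBV.
Make-up = target − compressed = -7 − (-21) = 14 dB.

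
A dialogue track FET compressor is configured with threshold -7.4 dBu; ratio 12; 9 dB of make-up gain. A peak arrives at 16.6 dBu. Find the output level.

3.6 dBu

16.6 dBu sits 24 dB over threshold.
At 12:1 the overshoot is divided by 12, leaving 2 dB above threshold.
Output = -7.4 + 2 = -5.4 dBu; make-up adds 9 dB, giving 3.6 dBu.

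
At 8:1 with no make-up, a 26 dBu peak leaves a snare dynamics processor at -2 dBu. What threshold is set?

-6 dBu

Gain reduction = 26 − (-2) = 28 dB; output overshoot = GR / (R − 1) = 28 / 7 = 4 dB.
Threshold = output − output overshoot = -2 − 4 = -6 dBu.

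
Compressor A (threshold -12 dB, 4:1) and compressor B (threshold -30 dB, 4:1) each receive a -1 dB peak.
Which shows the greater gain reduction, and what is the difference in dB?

B, by 13.5 dB

A: GR = 11 − 11/4 = 8.25 dB.
B: GR = 29 − 29/4 = 21.75 dB.
Difference: 13.5 dB in favour of B.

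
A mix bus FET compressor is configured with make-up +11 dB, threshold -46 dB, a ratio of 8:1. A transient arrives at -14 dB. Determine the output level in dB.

Overshoot: -14 − (-46) = 32 dB.
8:1 compression reduces that to 32/8 = 4 dB over.
Output = -46 + 4 = -42 dB; make-up adds 11 dB, giving -31 dB.

-31 dB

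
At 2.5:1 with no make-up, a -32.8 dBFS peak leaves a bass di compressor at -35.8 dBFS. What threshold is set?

Gain reduction = -32.8 − (-35.8) = 3 dB; output overshoot = GR / (R − 1) = 3 / 1.5 = 2 dB.
Threshold = output − output overshoot = -35.8 − 2 = -37.8 dBFS.

-37.8 dBFS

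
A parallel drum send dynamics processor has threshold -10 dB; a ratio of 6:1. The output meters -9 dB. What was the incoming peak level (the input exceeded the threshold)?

-4 dB

That's 1 dB above the -10 dB threshold.
Input overshoot = R × output overshoot = 6 dB → input = -10 + 6 = -4 dB.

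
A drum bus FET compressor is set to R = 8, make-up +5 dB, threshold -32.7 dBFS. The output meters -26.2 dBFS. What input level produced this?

Stripping the +5 dB make-up gives -31.2 dBFS at the gain stage.
The compressed level sits -31.2 − (-32.7) = 1.5 dB over threshold.
Undo the ratio: input overshoot = 1.5 × 8 = 12 dB, giving input = -20.7 dBFS.

-20.7 dBFS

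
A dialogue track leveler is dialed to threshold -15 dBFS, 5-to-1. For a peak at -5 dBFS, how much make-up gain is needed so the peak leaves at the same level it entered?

Overshoot 10 dB → 10/5 = 2 dB after compression, so the compressed level is -15 + 2 = -13 dBFS.
Make-up = target − compressed = -5 − (-13) = 8 dB.

8 dB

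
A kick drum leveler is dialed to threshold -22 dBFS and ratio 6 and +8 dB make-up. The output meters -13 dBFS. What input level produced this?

-16 dBFS

Before make-up, the level was -13 − 8 = -21 dBFS.
The compressed level sits -21 − (-22) = 1 dB over threshold.
Undo the ratio: input overshoot = 1 × 6 = 6 dB, giving input = -16 dBFS.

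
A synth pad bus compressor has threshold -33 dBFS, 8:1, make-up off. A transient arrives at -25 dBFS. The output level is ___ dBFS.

Overshoot: -25 − (-33) = 8 dB.
8:1 compression reduces that to 8/8 = 1 dB over.
So the level is -33 + 1 = -32 dBFS.

-32 dBFS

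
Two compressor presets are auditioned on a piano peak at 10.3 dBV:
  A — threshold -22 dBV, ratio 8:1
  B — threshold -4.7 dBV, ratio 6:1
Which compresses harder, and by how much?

A: GR = 32.3 − 32.3/8 = 28.2625 dB.
B: GR = 15 − 15/6 = 12.5 dB.
A applies 15.7625 dB more gain reduction.

A, by 15.7625 dB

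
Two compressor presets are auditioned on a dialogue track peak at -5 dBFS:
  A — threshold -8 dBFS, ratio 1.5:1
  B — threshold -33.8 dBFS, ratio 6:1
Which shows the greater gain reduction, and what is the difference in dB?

A: overshoot 3 dB → output overshoot 2 dB → GR 1 dB.
B: overshoot 28.8 dB → output overshoot 4.8 dB → GR 24 dB.
B reduces 23 dB more.

B, by 23 dB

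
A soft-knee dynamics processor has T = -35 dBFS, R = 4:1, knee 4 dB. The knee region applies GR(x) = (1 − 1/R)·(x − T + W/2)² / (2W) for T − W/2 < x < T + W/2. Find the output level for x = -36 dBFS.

-36.09375 dBFS

x − T + W/2 = -36 − (-35) + 2 = 1.
GR = (1 − 1/4) × 1² / 8 = 0.75 × 1 / 8 = 0.09375 dB.
Output = -36 − 0.09375 = -36.09375 dBFS.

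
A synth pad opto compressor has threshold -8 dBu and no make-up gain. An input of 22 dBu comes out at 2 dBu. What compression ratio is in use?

Input overshoot = 22 − (-8) = 30 dB; output overshoot = 2 − (-8) = 10 dB.
Ratio = 30 / 10 = 3.

3:1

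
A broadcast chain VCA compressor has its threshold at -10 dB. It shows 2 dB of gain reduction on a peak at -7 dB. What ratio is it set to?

3:1

Input overshoot = -7 − (-10) = 3 dB.
Output overshoot = 3 − 2 = 1 dB.
Ratio = input overshoot / output overshoot = 3 / 1 = 3.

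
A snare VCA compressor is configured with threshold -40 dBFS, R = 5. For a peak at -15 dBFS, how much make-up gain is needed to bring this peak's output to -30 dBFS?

5 dB

Overshoot 25 dB → 25/5 = 5 dB after compression, so the compressed level is -40 + 5 = -35 dBFS.
Make-up = target − compressed = -30 − (-35) = 5 dB.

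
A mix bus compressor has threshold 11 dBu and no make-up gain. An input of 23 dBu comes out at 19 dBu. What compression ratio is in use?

1.5:1

Input overshoot = 23 − 11 = 12 dB; output overshoot = 19 − 11 = 8 dB.
Ratio = 12 / 8 = 1.5.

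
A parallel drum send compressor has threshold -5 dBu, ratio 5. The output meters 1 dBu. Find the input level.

25 dBu

The compressed level sits 1 − (-5) = 6 dB over threshold.
Input overshoot = R × output overshoot = 30 dB → input = -5 + 30 = 25 dBu.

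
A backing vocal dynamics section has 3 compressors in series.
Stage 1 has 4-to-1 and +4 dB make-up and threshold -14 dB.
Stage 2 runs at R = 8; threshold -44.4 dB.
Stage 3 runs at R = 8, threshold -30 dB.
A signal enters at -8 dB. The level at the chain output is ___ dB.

Stage 1: overshoot 6 dB → 6/4 = 1.5 dB → -12.5 dB; +4 dB make-up → -8.5 dB.
Stage 2: -8.5 dB is 35.9 dB over -44.4 dB; at 8:1 that becomes 4.4875 dB over, giving -39.9125 dB.
Stage 3: below threshold (-39.9125 ≤ -30); passes unchanged; output -39.9125 dB.

-39.9125 dB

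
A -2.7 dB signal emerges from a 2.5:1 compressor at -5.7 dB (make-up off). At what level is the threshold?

-7.7 dB

Let T be the threshold. Output overshoot = (input overshoot)/R, so -5.7 − T = (-2.7 − T)/2.5.
2.5·(-5.7 − T) = -2.7 − T → 1.5·T = -14.25 − (-2.7) = -11.55.
T = -11.55/1.5 = -7.7 dB.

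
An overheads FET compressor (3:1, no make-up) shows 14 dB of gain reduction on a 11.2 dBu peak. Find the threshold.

Gain reduction = 11.2 − (-2.8) = 14 dB; output overshoot = GR / (R − 1) = 14 / 2 = 7 dB.
Threshold = output − output overshoot = -2.8 − 7 = -9.8 dBu.

-9.8 dBu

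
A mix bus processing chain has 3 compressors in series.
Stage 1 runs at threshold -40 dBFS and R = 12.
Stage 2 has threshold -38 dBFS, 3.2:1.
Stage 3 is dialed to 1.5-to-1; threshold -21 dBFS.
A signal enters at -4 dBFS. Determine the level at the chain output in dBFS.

-37.6875 dBFS

Stage 1: overshoot 36 dB → 36/12 = 3 dB → -37 dBFS.
Stage 2: overshoot 1 dB → 1/3.2 = 0.3125 dB → -37.6875 dBFS.
Stage 3: -37.6875 dBFS is at or below the -21 dBFS threshold — no compression; output -37.6875 dBFS.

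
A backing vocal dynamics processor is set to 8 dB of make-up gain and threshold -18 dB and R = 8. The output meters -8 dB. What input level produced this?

-2 dB

Remove make-up: -8 − 8 = -16 dB.
That's 2 dB above the -18 dB threshold.
Undo the ratio: input overshoot = 2 × 8 = 16 dB, giving input = -2 dB.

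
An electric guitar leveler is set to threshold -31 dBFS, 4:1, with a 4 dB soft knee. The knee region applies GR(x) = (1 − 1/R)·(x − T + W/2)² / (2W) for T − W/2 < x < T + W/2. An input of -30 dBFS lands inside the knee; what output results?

-30.84375 dBFS

x − T + W/2 = -30 − (-31) + 2 = 3.
GR = (1 − 1/4) × 3² / 8 = 0.75 × 9 / 8 = 0.84375 dB.
Output = -30 − 0.84375 = -30.84375 dBFS.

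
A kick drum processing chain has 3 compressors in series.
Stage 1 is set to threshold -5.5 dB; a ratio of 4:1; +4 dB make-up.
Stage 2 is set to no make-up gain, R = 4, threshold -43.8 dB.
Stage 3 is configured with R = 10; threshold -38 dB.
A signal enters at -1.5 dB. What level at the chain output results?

Stage 1: 4 dB above -5.5 dB, reduced 4:1 to 1 dB above → -4.5 dB; +4 dB make-up → -0.5 dB.
Stage 2: 43.3 dB above -43.8 dB, reduced 4:1 to 10.825 dB above → -32.975 dB.
Stage 3: 5.025 dB above -38 dB, reduced 10:1 to 0.5025 dB above → -37.4975 dB.

-37.4975 dB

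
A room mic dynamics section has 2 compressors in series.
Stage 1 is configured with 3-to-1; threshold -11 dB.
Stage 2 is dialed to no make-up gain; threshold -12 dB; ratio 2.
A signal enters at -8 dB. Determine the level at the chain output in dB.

-11 dB

Stage 1: overshoot 3 dB → 3/3 = 1 dB → -10 dB.
Stage 2: overshoot 2 dB → 2/2 = 1 dB → -11 dB.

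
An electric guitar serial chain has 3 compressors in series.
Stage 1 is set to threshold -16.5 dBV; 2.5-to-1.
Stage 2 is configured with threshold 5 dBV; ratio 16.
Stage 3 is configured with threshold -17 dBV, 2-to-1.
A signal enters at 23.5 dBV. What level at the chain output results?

Stage 1: 40 dB above -16.5 dBV, reduced 2.5:1 to 16 dB above → -0.5 dBV.
Stage 2: -0.5 dBV is at or below the 5 dBV threshold — no compression; output -0.5 dBV.
Stage 3: 16.5 dB above -17 dBV, reduced 2:1 to 8.25 dB above → -8.75 dBV.

-8.75 dBV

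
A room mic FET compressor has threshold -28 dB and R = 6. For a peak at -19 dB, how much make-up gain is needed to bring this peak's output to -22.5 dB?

Overshoot 9 dB → 9/6 = 1.5 dB after compression, so the compressed level is -28 + 1.5 = -26.5 dB.
Make-up = target − compressed = -22.5 − (-26.5) = 4 dB.

4 dB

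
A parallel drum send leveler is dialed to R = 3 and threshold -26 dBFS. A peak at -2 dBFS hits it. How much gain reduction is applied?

Overshoot = -2 − (-26) = 24 dB.
After 3:1 compression the overshoot becomes 24/3 = 8 dB.
So the signal is attenuated by 24 − 8 = 16 dB.

16 dB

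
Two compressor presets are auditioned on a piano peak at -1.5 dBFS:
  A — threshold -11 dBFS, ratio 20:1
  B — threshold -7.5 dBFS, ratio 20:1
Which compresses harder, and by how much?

A, by 3.325 dB

A: overshoot 9.5 dB → output overshoot 0.475 dB → GR 9.025 dB.
B: overshoot 6 dB → output overshoot 0.3 dB → GR 5.7 dB.
Difference: 3.325 dB in favour of A.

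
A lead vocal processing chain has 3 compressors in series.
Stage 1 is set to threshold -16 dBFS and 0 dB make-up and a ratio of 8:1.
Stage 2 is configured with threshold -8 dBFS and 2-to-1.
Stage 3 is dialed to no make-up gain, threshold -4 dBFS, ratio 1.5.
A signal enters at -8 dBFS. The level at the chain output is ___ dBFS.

Stage 1: overshoot 8 dB → 8/8 = 1 dB → -15 dBFS.
Stage 2: -15 dBFS ≤ -8 dBFS, so stage 2 doesn't engage; output -15 dBFS.
Stage 3: -15 dBFS is at or below the -4 dBFS threshold — no compression; output -15 dBFS.

-15 dBFS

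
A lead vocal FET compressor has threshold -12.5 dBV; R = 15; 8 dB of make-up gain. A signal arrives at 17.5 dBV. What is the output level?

Overshoot: 17.5 − (-12.5) = 30 dB.
At 15:1 the overshoot is divided by 15, leaving 2 dB above threshold.
Output = -12.5 + 2 = -10.5 dBV; make-up adds 8 dB, giving -2.5 dBV.

-2.5 dBV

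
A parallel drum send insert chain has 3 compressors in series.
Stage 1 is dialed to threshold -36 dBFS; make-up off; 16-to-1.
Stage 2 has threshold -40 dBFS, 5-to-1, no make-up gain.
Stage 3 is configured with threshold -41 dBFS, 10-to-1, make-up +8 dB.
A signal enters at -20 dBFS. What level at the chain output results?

-32.8 dBFS

Stage 1: overshoot 16 dB → 16/16 = 1 dB → -35 dBFS.
Stage 2: -35 dBFS is 5 dB over -40 dBFS; at 5:1 that becomes 1 dB over, giving -39 dBFS.
Stage 3: overshoot 2 dB → 2/10 = 0.2 dB → -40.8 dBFS; +8 dB make-up → -32.8 dBFS.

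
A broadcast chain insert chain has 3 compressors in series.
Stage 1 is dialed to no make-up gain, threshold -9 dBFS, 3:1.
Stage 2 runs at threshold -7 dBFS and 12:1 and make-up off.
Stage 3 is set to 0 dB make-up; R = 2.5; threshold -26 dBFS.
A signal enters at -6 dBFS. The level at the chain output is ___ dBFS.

-18.8 dBFS

Stage 1: overshoot 3 dB → 3/3 = 1 dB → -8 dBFS.
Stage 2: -8 dBFS is at or below the -7 dBFS threshold — no compression; output -8 dBFS.
Stage 3: -8 dBFS is 18 dB over -26 dBFS; at 2.5:1 that becomes 7.2 dB over, giving -18.8 dBFS.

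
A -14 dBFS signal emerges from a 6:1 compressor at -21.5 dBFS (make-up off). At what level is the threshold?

Gain reduction = -14 − (-21.5) = 7.5 dB; output overshoot = GR / (R − 1) = 7.5 / 5 = 1.5 dB.
Threshold = output − output overshoot = -21.5 − 1.5 = -23 dBFS.

-23 dBFS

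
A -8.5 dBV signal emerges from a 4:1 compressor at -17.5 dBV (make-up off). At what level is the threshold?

-20.5 dBV

Gain reduction = -8.5 − (-17.5) = 9 dB; output overshoot = GR / (R − 1) = 9 / 3 = 3 dB.
Threshold = output − output overshoot = -17.5 − 3 = -20.5 dBV.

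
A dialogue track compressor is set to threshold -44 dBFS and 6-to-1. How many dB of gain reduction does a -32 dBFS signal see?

10 dB

-32 dBFS exceeds the threshold by 12 dB.
At 6:1, output sits 12/6 = 2 dB above threshold.
GR = overshoot in − overshoot out = 12 − 2 = 10 dB.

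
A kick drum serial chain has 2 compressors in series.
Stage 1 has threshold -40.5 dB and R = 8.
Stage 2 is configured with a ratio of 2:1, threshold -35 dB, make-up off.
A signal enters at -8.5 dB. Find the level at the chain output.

-36.5 dB

Stage 1: 32 dB above -40.5 dB, reduced 8:1 to 4 dB above → -36.5 dB.
Stage 2: below threshold (-36.5 ≤ -35); passes unchanged; output -36.5 dB.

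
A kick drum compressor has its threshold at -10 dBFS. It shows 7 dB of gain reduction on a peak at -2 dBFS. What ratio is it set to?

Input overshoot = -2 − (-10) = 8 dB.
Output overshoot = 8 − 7 = 1 dB.
Ratio = input overshoot / output overshoot = 8 / 1 = 8.

8:1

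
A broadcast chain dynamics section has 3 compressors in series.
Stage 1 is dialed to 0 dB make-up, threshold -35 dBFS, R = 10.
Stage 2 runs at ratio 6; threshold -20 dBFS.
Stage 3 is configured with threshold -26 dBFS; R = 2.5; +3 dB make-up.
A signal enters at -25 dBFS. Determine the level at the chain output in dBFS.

Stage 1: -25 dBFS is 10 dB over -35 dBFS; at 10:1 that becomes 1 dB over, giving -34 dBFS.
Stage 2: -34 dBFS is at or below the -20 dBFS threshold — no compression; output -34 dBFS.
Stage 3: -34 dBFS ≤ -26 dBFS, so stage 3 doesn't engage; make-up brings it to -31 dBFS.

-31 dBFS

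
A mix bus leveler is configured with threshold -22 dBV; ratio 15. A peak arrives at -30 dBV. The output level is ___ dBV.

-30 dBV

-30 dBV is 8 dB below the -22 dBV threshold, so no gain reduction is applied.
Output = input = -30 dBV.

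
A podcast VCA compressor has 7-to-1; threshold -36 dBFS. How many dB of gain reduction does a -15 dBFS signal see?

18 dB

-15 dBFS exceeds the threshold by 21 dB.
A 7:1 ratio leaves 3 dB of that excess.
So the signal is attenuated by 21 − 3 = 18 dB.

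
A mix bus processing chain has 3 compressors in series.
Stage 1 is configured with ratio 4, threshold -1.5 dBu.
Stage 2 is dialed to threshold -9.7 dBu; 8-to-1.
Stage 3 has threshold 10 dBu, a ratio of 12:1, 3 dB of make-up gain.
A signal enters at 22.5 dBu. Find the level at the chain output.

-4.925 dBu

Stage 1: overshoot 24 dB → 24/4 = 6 dB → 4.5 dBu.
Stage 2: overshoot 14.2 dB → 14.2/8 = 1.775 dB → -7.925 dBu.
Stage 3: below threshold (-7.925 ≤ 10); passes unchanged; make-up brings it to -4.925 dBu.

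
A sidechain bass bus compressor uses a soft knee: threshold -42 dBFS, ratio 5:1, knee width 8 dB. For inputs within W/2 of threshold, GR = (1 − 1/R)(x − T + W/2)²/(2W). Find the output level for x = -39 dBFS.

-41.45 dBFS

x − T + W/2 = -39 − (-42) + 4 = 7.
GR = (1 − 1/5) × 7² / 16 = 0.8 × 49 / 16 = 2.45 dB.
Output = -39 − 2.45 = -41.45 dBFS.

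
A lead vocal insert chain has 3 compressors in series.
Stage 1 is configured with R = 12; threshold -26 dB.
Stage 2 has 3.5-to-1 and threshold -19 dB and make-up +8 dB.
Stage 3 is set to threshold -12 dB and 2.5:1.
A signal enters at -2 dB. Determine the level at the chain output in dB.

-16 dB

Stage 1: 24 dB above -26 dB, reduced 12:1 to 2 dB above → -24 dB.
Stage 2: -24 dB is at or below the -19 dB threshold — no compression; make-up brings it to -16 dB.
Stage 3: -16 dB ≤ -12 dB, so stage 3 doesn't engage; output -16 dB.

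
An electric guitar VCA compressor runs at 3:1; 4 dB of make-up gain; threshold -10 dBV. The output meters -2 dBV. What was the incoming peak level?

Before make-up, the level was -2 − 4 = -6 dBV.
The compressed level sits -6 − (-10) = 4 dB over threshold.
Input overshoot = R × output overshoot = 12 dB → input = -10 + 12 = 2 dBV.

2 dBV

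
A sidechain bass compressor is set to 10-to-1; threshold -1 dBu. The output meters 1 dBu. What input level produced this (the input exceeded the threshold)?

Post-compression overshoot = 1 − (-1) = 2 dB.
Undo the ratio: input overshoot = 2 × 10 = 20 dB, giving input = 19 dBu.

19 dBu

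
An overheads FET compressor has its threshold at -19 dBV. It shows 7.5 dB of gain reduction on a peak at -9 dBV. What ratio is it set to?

4:1

Input overshoot = -9 − (-19) = 10 dB.
Output overshoot = 10 − 7.5 = 2.5 dB.
Ratio = input overshoot / output overshoot = 10 / 2.5 = 4.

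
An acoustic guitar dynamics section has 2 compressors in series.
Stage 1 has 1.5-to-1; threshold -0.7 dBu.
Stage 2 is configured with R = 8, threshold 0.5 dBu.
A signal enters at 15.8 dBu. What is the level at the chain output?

1.725 dBu

Stage 1: 15.8 dBu is 16.5 dB over -0.7 dBu; at 1.5:1 that becomes 11 dB over, giving 10.3 dBu.
Stage 2: 10.3 dBu is 9.8 dB over 0.5 dBu; at 8:1 that becomes 1.225 dB over, giving 1.725 dBu.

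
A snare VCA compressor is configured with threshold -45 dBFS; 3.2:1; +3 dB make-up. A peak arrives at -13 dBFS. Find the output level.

Overshoot: -13 − (-45) = 32 dB.
At 3.2:1 the overshoot is divided by 3.2, leaving 10 dB above threshold.
That puts the output at -35 dBFS; make-up adds 3 dB, giving -32 dBFS.

-32 dBFS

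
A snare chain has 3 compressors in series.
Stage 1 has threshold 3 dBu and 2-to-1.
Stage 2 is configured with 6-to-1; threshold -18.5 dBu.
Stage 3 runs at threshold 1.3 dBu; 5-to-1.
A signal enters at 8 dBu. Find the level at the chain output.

-14.5 dBu

Stage 1: 5 dB above 3 dBu, reduced 2:1 to 2.5 dB above → 5.5 dBu.
Stage 2: 5.5 dBu is 24 dB over -18.5 dBu; at 6:1 that becomes 4 dB over, giving -14.5 dBu.
Stage 3: -14.5 dBu is at or below the 1.3 dBu threshold — no compression; output -14.5 dBu.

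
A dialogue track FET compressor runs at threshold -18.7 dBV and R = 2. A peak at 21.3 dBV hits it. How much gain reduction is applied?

20 dB

21.3 dBV exceeds the threshold by 40 dB.
After 2:1 compression the overshoot becomes 40/2 = 20 dB.
GR = overshoot in − overshoot out = 40 − 20 = 20 dB.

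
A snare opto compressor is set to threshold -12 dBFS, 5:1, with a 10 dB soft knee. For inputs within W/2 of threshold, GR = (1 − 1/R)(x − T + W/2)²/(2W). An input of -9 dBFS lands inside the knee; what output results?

-11.56 dBFS

x − T + W/2 = -9 − (-12) + 5 = 8.
GR = (1 − 1/5) × 8² / 20 = 0.8 × 64 / 20 = 2.56 dB.
Output = -9 − 2.56 = -11.56 dBFS.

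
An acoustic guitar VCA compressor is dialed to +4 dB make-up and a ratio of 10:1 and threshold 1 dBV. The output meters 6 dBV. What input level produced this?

Stripping the +4 dB make-up gives 2 dBV at the gain stage.
Post-compression overshoot = 2 − 1 = 1 dB.
Undo the ratio: input overshoot = 1 × 10 = 10 dB, giving input = 11 dBV.

11 dBV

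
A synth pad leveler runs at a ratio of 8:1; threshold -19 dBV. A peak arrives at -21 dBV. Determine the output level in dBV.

-21 dBV is 2 dB below the -19 dBV threshold, so no gain reduction is applied.
Output = input = -21 dBV.

-21 dBV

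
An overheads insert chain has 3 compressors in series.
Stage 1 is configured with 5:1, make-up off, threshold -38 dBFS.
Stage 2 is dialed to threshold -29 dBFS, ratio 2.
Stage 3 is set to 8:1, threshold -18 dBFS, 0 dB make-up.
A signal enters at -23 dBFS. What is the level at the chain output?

Stage 1: -23 dBFS is 15 dB over -38 dBFS; at 5:1 that becomes 3 dB over, giving -35 dBFS.
Stage 2: -35 dBFS is at or below the -29 dBFS threshold — no compression; output -35 dBFS.
Stage 3: -35 dBFS is at or below the -18 dBFS threshold — no compression; output -35 dBFS.

-35 dBFS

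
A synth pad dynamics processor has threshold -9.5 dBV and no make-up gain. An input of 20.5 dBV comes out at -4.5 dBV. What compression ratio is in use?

6:1

Input overshoot = 20.5 − (-9.5) = 30 dB; output overshoot = -4.5 − (-9.5) = 5 dB.
Ratio = 30 / 5 = 6.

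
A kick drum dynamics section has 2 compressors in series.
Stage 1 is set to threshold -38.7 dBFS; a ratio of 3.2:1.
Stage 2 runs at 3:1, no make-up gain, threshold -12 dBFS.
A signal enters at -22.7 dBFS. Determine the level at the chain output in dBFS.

Stage 1: overshoot 16 dB → 16/3.2 = 5 dB → -33.7 dBFS.
Stage 2: below threshold (-33.7 ≤ -12); passes unchanged; output -33.7 dBFS.

-33.7 dBFS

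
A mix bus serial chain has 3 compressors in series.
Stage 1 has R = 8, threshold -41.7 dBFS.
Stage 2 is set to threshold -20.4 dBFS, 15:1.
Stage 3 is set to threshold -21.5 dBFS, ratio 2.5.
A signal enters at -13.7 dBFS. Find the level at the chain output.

-38.2 dBFS

Stage 1: overshoot 28 dB → 28/8 = 3.5 dB → -38.2 dBFS.
Stage 2: -38.2 dBFS is at or below the -20.4 dBFS threshold — no compression; output -38.2 dBFS.
Stage 3: below threshold (-38.2 ≤ -21.5); passes unchanged; output -38.2 dBFS.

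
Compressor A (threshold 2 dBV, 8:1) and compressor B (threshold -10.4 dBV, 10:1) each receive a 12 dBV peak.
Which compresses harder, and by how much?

B, by 11.41 dB

A: overshoot 10 dB → output overshoot 1.25 dB → GR 8.75 dB.
B: overshoot 22.4 dB → output overshoot 2.24 dB → GR 20.16 dB.
Difference: 11.41 dB in favour of B.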